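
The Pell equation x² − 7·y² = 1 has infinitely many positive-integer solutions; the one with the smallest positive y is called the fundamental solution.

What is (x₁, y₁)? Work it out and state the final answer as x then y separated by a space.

d=7: √d = [2; 1,1,1,4] (ℓ=4, even), read p_3/q_3
a_0=2:  p_0=2·1+0=2,  q_0=2·0+1=1
a_1=1:  p_1=1·2+1=3,  q_1=1·1+0=1
a_2=1:  p_2=1·3+2=5,  q_2=1·1+1=2
a_3=1:  p_3=1·5+3=8,  q_3=1·2+1=3
→ (8, 3).  Check: 8²=64, 7·3²=63, difference 1.

8 3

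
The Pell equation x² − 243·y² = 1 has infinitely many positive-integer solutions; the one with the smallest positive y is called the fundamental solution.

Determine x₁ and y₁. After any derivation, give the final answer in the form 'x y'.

70226 4505

[15; 1,1,2,3,15,3,2,1,1,30] for √243; ℓ=10 ⇒ convergent index 9
step 0: (15, 1)  from 15·(1,0) + (0,1)
…
step 3: (78, 5)  from 2·(31,2) + (16,1)
…
step 5: (4053, 260)  from 15·(265,17) + (78,5)
step 6: (12424, 797)  from 3·(4053,260) + (265,17)
step 7: (28901, 1854)  from 2·(12424,797) + (4053,260)
step 8: (41325, 2651)  from 1·(28901,1854) + (12424,797)
step 9: (70226, 4505)  from 1·(41325,2651) + (28901,1854)
fundamental: x₁=70226, y₁=4505  (since 4931691076 − 243·20295025 = 1)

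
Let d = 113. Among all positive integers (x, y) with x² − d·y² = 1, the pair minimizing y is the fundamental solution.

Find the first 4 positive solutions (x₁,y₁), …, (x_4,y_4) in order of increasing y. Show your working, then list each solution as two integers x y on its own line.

[10; 1,1,1,2,2,1,1,1,20] for √113; ℓ=9 ⇒ convergent index 17
k=0  a_k=10  p_k/q_k = 10/1
k=1  a_k=1  p_k/q_k = 11/1
k=2  a_k=1  p_k/q_k = 21/2
…
k=4  a_k=2  p_k/q_k = 85/8
k=5  a_k=2  p_k/q_k = 202/19
…
k=7  a_k=1  p_k/q_k = 489/46
…
k=9  a_k=20  p_k/q_k = 16009/1506
…
k=12  a_k=1  p_k/q_k = 49579/4664
k=13  a_k=2  p_k/q_k = 131952/12413
k=14  a_k=2  p_k/q_k = 313483/29490
…
k=16  a_k=1  p_k/q_k = 758918/71393
k=17  a_k=1  p_k/q_k = 1204353/113296
fundamental: x₁=1204353, y₁=113296  (since 1450466148609 − 113·12835983616 = 1)
(x_2, y_2) = (1204353·1204353 + 113·113296·113296, 1204353·113296 + 113296·1204353) = (2900932297217, 272896754976)
(x_3, y_3) = (1204353·2900932297217 + 113·113296·272896754976, 1204353·272896754976 + 113296·2900932297217) = (6987493029899166849, 657328051091107760)
(x_4, y_4) = (1204353·6987493029899166849 + 113·113296·657328051091107760, 1204353·657328051091107760 + 113296·6987493029899166849) = (16830816386073401651890177, 1583310020631184911403584)

1204353 113296
2900932297217 272896754976
6987493029899166849 657328051091107760
16830816386073401651890177 1583310020631184911403584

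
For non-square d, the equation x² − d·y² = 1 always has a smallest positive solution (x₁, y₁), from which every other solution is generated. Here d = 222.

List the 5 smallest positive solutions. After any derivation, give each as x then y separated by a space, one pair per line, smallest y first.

d=222: √d = [14; 1,8,1,28] (ℓ=4, even), read p_3/q_3
i=0: a=14 ⇒ p=14, q=1
…
i=2: a=8 ⇒ p=134, q=9
i=3: a=1 ⇒ p=149, q=10
→ (149, 10).  Check: 149²=22201, 222·10²=22200, difference 1.
(x_2, y_2) = (149·149 + 222·10·10, 149·10 + 10·149) = (44401, 2980)
(x_3, y_3) = (149·44401 + 222·10·2980, 149·2980 + 10·44401) = (13231349, 888030)
(x_4, y_4) = (149·13231349 + 222·10·888030, 149·888030 + 10·13231349) = (3942897601, 264629960)
(x_5, y_5) = (149·3942897601 + 222·10·264629960, 149·264629960 + 10·3942897601) = (1174970253749, 78858840050)

149 10
44401 2980
13231349 888030
3942897601 264629960
1174970253749 78858840050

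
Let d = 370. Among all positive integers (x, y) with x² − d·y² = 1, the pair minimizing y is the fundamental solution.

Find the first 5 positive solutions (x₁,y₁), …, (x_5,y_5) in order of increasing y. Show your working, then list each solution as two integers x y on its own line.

√370 = [19; 4,4,38, …], period ℓ=3 (odd) → k=5
a_0=19:  p_0=19·1+0=19,  q_0=19·0+1=1
a_1=4:  p_1=4·19+1=77,  q_1=4·1+0=4
…
a_4=4:  p_4=4·12503+327=50339,  q_4=4·650+17=2617
a_5=4:  p_5=4·50339+12503=213859,  q_5=4·2617+650=11118
fundamental: x₁=213859, y₁=11118  (since 45735671881 − 370·123609924 = 1)
k=2:  x_2 = 213859·213859+370·11118·11118 = 91471343761,  y_2 = 213859·11118+11118·213859 = 4755368724
k=3:  x_3 = 213859·91471343761+370·11118·4755368724 = 39123940210553539,  y_3 = 213859·4755368724+11118·91471343761 = 2033956799880714
k=4:  x_4 = 213859·39123940210553539+370·11118·2033956799880714 = 16734013458886067250241,  y_4 = 213859·2033956799880714+11118·39123940210553539 = 869959934526623861928
k=5:  x_5 = 213859·16734013458886067250241+370·11118·869959934526623861928 = 7157438768568706971928026499,  y_5 = 213859·869959934526623861928+11118·16734013458886067250241 = 372097523273824548176239590

213859 11118
91471343761 4755368724
39123940210553539 2033956799880714
16734013458886067250241 869959934526623861928
7157438768568706971928026499 372097523273824548176239590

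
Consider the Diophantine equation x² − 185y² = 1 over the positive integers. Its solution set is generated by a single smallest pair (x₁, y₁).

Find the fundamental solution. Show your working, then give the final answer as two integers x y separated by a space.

d=185: √d = [13; 1,1,1,1,26] (ℓ=5, odd), read p_9/q_9
step 0: (13, 1)  from 13·(1,0) + (0,1)
…
step 2: (27, 2)  from 1·(14,1) + (13,1)
step 3: (41, 3)  from 1·(27,2) + (14,1)
step 4: (68, 5)  from 1·(41,3) + (27,2)
…
step 6: (1877, 138)  from 1·(1809,133) + (68,5)
…
step 8: (5563, 409)  from 1·(3686,271) + (1877,138)
step 9: (9249, 680)  from 1·(5563,409) + (3686,271)
→ (9249, 680).  Check: 9249²=85544001, 185·680²=85544000, difference 1.

9249 680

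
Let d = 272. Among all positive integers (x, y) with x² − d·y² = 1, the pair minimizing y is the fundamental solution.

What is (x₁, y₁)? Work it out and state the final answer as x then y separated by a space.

[16; 2,32] for √272; ℓ=2 ⇒ convergent index 1
step 0: (16, 1)  from 16·(1,0) + (0,1)
step 1: (33, 2)  from 2·(16,1) + (1,0)
→ (33, 2).  Check: 33²=1089, 272·2²=1088, difference 1.

33 2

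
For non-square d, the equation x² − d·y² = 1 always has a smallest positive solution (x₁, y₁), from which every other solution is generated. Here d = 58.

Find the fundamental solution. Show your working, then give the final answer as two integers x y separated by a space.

19603 2574

[7; 1,1,1,1,1,1,14] for √58; ℓ=7 ⇒ convergent index 13
k=0  a_k=7  p_k/q_k = 7/1
k=1  a_k=1  p_k/q_k = 8/1
k=2  a_k=1  p_k/q_k = 15/2
…
k=4  a_k=1  p_k/q_k = 38/5
k=5  a_k=1  p_k/q_k = 61/8
k=6  a_k=1  p_k/q_k = 99/13
k=7  a_k=14  p_k/q_k = 1447/190
k=8  a_k=1  p_k/q_k = 1546/203
…
k=10  a_k=1  p_k/q_k = 4539/596
k=11  a_k=1  p_k/q_k = 7532/989
k=12  a_k=1  p_k/q_k = 12071/1585
k=13  a_k=1  p_k/q_k = 19603/2574
fundamental: x₁=19603, y₁=2574  (since 384277609 − 58·6625476 = 1)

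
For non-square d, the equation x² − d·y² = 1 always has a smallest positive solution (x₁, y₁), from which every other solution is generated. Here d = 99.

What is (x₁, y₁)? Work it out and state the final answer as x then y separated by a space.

10 1

d=99: √d = [9; 1,18] (ℓ=2, even), read p_1/q_1
i=0: a=9 ⇒ p=9, q=1
i=1: a=1 ⇒ p=10, q=1
(x₁, y₁) = (10, 1);  10² − 99·1² = 1 ✓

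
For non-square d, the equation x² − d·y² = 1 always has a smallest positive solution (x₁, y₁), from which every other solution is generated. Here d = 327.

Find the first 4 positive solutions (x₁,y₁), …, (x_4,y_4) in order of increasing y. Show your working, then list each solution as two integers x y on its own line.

√327 = [18; 12,36, …], period ℓ=2 (even) → k=1
k=0  a_k=18  p_k/q_k = 18/1
k=1  a_k=12  p_k/q_k = 217/12
fundamental: x₁=217, y₁=12  (since 47089 − 327·144 = 1)
k=2:  x_2 = 217·217+327·12·12 = 94177,  y_2 = 217·12+12·217 = 5208
k=3:  x_3 = 217·94177+327·12·5208 = 40872601,  y_3 = 217·5208+12·94177 = 2260260
k=4:  x_4 = 217·40872601+327·12·2260260 = 17738614657,  y_4 = 217·2260260+12·40872601 = 980947632

217 12
94177 5208
40872601 2260260
17738614657 980947632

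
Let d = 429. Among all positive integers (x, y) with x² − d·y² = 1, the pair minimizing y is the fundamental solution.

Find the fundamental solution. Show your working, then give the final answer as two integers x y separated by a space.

d=429: √d = [20; 1,2,2,9,1,12,1,9,2,2,1,40] (ℓ=12, even), read p_11/q_11
k=0  a_k=20  p_k/q_k = 20/1
…
k=8  a_k=9  p_k/q_k = 208718/10077
…
k=10  a_k=2  p_k/q_k = 1085636/52415
k=11  a_k=1  p_k/q_k = 1524095/73584
→ (1524095, 73584).  Check: 1524095²=2322865569025, 429·73584²=2322865569024, difference 1.

1524095 73584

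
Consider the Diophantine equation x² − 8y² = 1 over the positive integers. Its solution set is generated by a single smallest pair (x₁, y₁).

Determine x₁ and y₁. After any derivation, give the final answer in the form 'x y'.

3 1

√8 → a₀=2, period (1,4); ℓ=2 even so k=1
step 0: (2, 1)  from 2·(1,0) + (0,1)
step 1: (3, 1)  from 1·(2,1) + (1,0)
→ (3, 1).  Check: 3²=9, 8·1²=8, difference 1.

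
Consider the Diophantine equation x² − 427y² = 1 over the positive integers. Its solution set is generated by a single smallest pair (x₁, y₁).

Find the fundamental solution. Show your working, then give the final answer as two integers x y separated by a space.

62 3

√427 → a₀=20, period (1,1,1,40); ℓ=4 even so k=3
a_0=20:  p_0=20·1+0=20,  q_0=20·0+1=1
…
a_2=1:  p_2=1·21+20=41,  q_2=1·1+1=2
a_3=1:  p_3=1·41+21=62,  q_3=1·2+1=3
→ (62, 3).  Check: 62²=3844, 427·3²=3843, difference 1.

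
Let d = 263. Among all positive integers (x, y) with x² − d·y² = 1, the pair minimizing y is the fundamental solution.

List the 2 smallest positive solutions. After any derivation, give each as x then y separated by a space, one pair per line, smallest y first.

139128 8579
38713200767 2387158224

√263 → a₀=16, period (4,1,1,1,1,15,1,1,1,1,4,32); ℓ=12 even so k=11
step 0: (16, 1)  from 16·(1,0) + (0,1)
…
step 2: (81, 5)  from 1·(65,4) + (16,1)
step 3: (146, 9)  from 1·(81,5) + (65,4)
step 4: (227, 14)  from 1·(146,9) + (81,5)
step 5: (373, 23)  from 1·(227,14) + (146,9)
step 6: (5822, 359)  from 15·(373,23) + (227,14)
step 7: (6195, 382)  from 1·(5822,359) + (373,23)
step 8: (12017, 741)  from 1·(6195,382) + (5822,359)
step 9: (18212, 1123)  from 1·(12017,741) + (6195,382)
step 10: (30229, 1864)  from 1·(18212,1123) + (12017,741)
step 11: (139128, 8579)  from 4·(30229,1864) + (18212,1123)
(x₁, y₁) = (139128, 8579);  139128² − 263·8579² = 1 ✓
(x_2, y_2) = (139128·139128 + 263·8579·8579, 139128·8579 + 8579·139128) = (38713200767, 2387158224)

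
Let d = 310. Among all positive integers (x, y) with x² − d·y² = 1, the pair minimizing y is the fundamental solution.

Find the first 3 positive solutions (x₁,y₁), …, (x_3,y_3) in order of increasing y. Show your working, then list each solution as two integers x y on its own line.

√310 → a₀=17, period (1,1,1,1,5,…,1,1,34); ℓ=16 even so k=15
k=0  a_k=17  p_k/q_k = 17/1
…
k=3  a_k=1  p_k/q_k = 53/3
…
k=9  a_k=1  p_k/q_k = 7747/440
…
k=14  a_k=1  p_k/q_k = 515017/29251
k=15  a_k=1  p_k/q_k = 848719/48204
(x₁, y₁) = (848719, 48204);  848719² − 310·48204² = 1 ✓
n=2: (848719,48204)∘(848719,48204) = (848719·848719+310·48204·48204, 848719·48204+48204·848719) = (1440647881921,81823301352)
n=3: (1440647881921,81823301352)∘(848719,48204) = (848719·1440647881921+310·48204·81823301352, 848719·81823301352+48204·1440647881921) = (2445410459391369679,138889981000287972)

848719 48204
1440647881921 81823301352
2445410459391369679 138889981000287972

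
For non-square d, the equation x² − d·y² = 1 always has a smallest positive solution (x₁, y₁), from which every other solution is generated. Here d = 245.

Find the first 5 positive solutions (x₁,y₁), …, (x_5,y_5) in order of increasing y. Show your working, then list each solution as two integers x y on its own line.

51841 3312
5374978561 343394784
557288527109761 35603857991376
57780789062419261441 3691479203918451648
5990827771012465337616001 382739946785069045776560

d=245: √d = [15; 1,1,1,7,6,7,1,1,1,30] (ℓ=10, even), read p_9/q_9
k=0  a_k=15  p_k/q_k = 15/1
k=1  a_k=1  p_k/q_k = 16/1
…
k=3  a_k=1  p_k/q_k = 47/3
…
k=5  a_k=6  p_k/q_k = 2207/141
k=6  a_k=7  p_k/q_k = 15809/1010
…
k=8  a_k=1  p_k/q_k = 33825/2161
k=9  a_k=1  p_k/q_k = 51841/3312
fundamental: x₁=51841, y₁=3312  (since 2687489281 − 245·10969344 = 1)
k=2:  x_2 = 51841·51841+245·3312·3312 = 5374978561,  y_2 = 51841·3312+3312·51841 = 343394784
k=3:  x_3 = 51841·5374978561+245·3312·343394784 = 557288527109761,  y_3 = 51841·343394784+3312·5374978561 = 35603857991376
k=4:  x_4 = 51841·557288527109761+245·3312·35603857991376 = 57780789062419261441,  y_4 = 51841·35603857991376+3312·557288527109761 = 3691479203918451648
k=5:  x_5 = 51841·57780789062419261441+245·3312·3691479203918451648 = 5990827771012465337616001,  y_5 = 51841·3691479203918451648+3312·57780789062419261441 = 382739946785069045776560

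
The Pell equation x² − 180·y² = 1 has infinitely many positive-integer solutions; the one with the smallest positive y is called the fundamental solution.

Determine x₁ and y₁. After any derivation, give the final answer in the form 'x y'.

√180 → a₀=13, period (2,2,2,26); ℓ=4 even so k=3
i=0: a=13 ⇒ p=13, q=1
…
i=2: a=2 ⇒ p=67, q=5
i=3: a=2 ⇒ p=161, q=12
fundamental: x₁=161, y₁=12  (since 25921 − 180·144 = 1)

161 12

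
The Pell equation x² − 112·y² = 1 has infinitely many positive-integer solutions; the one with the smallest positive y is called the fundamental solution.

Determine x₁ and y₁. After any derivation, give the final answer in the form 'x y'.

[10; 1,1,2,1,1,20] for √112; ℓ=6 ⇒ convergent index 5
i=0: a=10 ⇒ p=10, q=1
…
i=2: a=1 ⇒ p=21, q=2
…
i=4: a=1 ⇒ p=74, q=7
i=5: a=1 ⇒ p=127, q=12
fundamental: x₁=127, y₁=12  (since 16129 − 112·144 = 1)

127 12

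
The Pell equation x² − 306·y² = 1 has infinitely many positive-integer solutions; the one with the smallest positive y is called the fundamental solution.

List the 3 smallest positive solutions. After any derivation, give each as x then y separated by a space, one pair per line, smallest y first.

35 2
2449 140
171395 9798

√306 → a₀=17, period (2,34); ℓ=2 even so k=1
k=0  a_k=17  p_k/q_k = 17/1
k=1  a_k=2  p_k/q_k = 35/2
(x₁, y₁) = (35, 2);  35² − 306·2² = 1 ✓
n=2: (35,2)∘(35,2) = (35·35+306·2·2, 35·2+2·35) = (2449,140)
n=3: (2449,140)∘(35,2) = (35·2449+306·2·140, 35·140+2·2449) = (171395,9798)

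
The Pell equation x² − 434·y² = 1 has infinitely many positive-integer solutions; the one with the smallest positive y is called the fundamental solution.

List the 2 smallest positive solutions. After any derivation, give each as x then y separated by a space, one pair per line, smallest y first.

125 6
31249 1500

[20; 1,4,1,40] for √434; ℓ=4 ⇒ convergent index 3
i=0: a=20 ⇒ p=20, q=1
i=1: a=1 ⇒ p=21, q=1
i=2: a=4 ⇒ p=104, q=5
i=3: a=1 ⇒ p=125, q=6
→ (125, 6).  Check: 125²=15625, 434·6²=15624, difference 1.
n=2: (125,6)∘(125,6) = (125·125+434·6·6, 125·6+6·125) = (31249,1500)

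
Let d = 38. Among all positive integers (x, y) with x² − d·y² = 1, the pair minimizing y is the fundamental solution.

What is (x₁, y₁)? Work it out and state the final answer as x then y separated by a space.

√38 → a₀=6, period (6,12); ℓ=2 even so k=1
step 0: (6, 1)  from 6·(1,0) + (0,1)
step 1: (37, 6)  from 6·(6,1) + (1,0)
fundamental: x₁=37, y₁=6  (since 1369 − 38·36 = 1)

37 6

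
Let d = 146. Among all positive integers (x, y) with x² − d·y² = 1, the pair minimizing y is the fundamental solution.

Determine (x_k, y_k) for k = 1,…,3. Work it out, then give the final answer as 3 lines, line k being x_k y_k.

√146 → a₀=12, period (12,24); ℓ=2 even so k=1
k=0  a_k=12  p_k/q_k = 12/1
k=1  a_k=12  p_k/q_k = 145/12
fundamental: x₁=145, y₁=12  (since 21025 − 146·144 = 1)
n=2: (145,12)∘(145,12) = (145·145+146·12·12, 145·12+12·145) = (42049,3480)
n=3: (42049,3480)∘(145,12) = (145·42049+146·12·3480, 145·3480+12·42049) = (12194065,1009188)

145 12
42049 3480
12194065 1009188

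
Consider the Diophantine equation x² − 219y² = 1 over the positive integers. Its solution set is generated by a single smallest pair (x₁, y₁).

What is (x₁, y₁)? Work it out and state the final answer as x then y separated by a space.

74 5

d=219: √d = [14; 1,3,1,28] (ℓ=4, even), read p_3/q_3
i=0: a=14 ⇒ p=14, q=1
…
i=2: a=3 ⇒ p=59, q=4
i=3: a=1 ⇒ p=74, q=5
(x₁, y₁) = (74, 5);  74² − 219·5² = 1 ✓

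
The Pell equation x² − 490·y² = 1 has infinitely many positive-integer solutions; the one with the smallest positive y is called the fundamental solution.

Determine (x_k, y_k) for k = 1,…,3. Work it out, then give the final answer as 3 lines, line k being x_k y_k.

√490 = [22; 7,2,1,4,4,4,1,2,7,44, …], period ℓ=10 (even) → k=9
step 0: (22, 1)  from 22·(1,0) + (0,1)
…
step 2: (332, 15)  from 2·(155,7) + (22,1)
…
step 8: (141338, 6385)  from 2·(50315,2273) + (40708,1839)
step 9: (1039681, 46968)  from 7·(141338,6385) + (50315,2273)
fundamental: x₁=1039681, y₁=46968  (since 1080936581761 − 490·2205993024 = 1)
(x_2, y_2) = (1039681·1039681 + 490·46968·46968, 1039681·46968 + 46968·1039681) = (2161873163521, 97663474416)
(x_3, y_3) = (1039681·2161873163521 + 490·46968·97663474416, 1039681·97663474416 + 46968·2161873163521) = (4495316905044313921, 203077717488555624)

1039681 46968
2161873163521 97663474416
4495316905044313921 203077717488555624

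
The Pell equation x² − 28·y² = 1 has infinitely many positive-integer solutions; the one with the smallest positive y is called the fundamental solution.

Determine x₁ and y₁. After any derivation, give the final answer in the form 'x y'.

127 24

d=28: √d = [5; 3,2,3,10] (ℓ=4, even), read p_3/q_3
step 0: (5, 1)  from 5·(1,0) + (0,1)
…
step 2: (37, 7)  from 2·(16,3) + (5,1)
step 3: (127, 24)  from 3·(37,7) + (16,3)
fundamental: x₁=127, y₁=24  (since 16129 − 28·576 = 1)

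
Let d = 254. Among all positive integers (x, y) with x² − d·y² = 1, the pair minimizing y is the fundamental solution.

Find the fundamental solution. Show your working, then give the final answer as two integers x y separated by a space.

d=254: √d = [15; 1,14,1,30] (ℓ=4, even), read p_3/q_3
i=0: a=15 ⇒ p=15, q=1
…
i=2: a=14 ⇒ p=239, q=15
i=3: a=1 ⇒ p=255, q=16
→ (255, 16).  Check: 255²=65025, 254·16²=65024, difference 1.

255 16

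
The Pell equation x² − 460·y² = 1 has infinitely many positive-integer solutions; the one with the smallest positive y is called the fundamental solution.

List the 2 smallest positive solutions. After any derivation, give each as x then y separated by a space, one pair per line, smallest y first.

2535751 118230
12860066268001 599603681460

√460 → a₀=21, period (2,4,3,1,2,10,2,1,3,4,2,42); ℓ=12 even so k=11
k=0  a_k=21  p_k/q_k = 21/1
k=1  a_k=2  p_k/q_k = 43/2
…
k=3  a_k=3  p_k/q_k = 622/29
…
k=5  a_k=2  p_k/q_k = 2252/105
k=6  a_k=10  p_k/q_k = 23335/1088
k=7  a_k=2  p_k/q_k = 48922/2281
…
k=10  a_k=4  p_k/q_k = 1135029/52921
k=11  a_k=2  p_k/q_k = 2535751/118230
fundamental: x₁=2535751, y₁=118230  (since 6430033134001 − 460·13978332900 = 1)
(2535751+118230√460)^2 = 12860066268001 + 599603681460√460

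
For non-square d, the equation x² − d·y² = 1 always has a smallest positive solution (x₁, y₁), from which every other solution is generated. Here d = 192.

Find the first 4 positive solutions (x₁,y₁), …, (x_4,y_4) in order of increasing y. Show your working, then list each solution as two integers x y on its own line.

97 7
18817 1358
3650401 263445
708158977 51106972

d=192: √d = [13; 1,5,1,26] (ℓ=4, even), read p_3/q_3
i=0: a=13 ⇒ p=13, q=1
i=1: a=1 ⇒ p=14, q=1
i=2: a=5 ⇒ p=83, q=6
i=3: a=1 ⇒ p=97, q=7
(x₁, y₁) = (97, 7);  97² − 192·7² = 1 ✓
(97+7√192)^2 = 18817 + 1358√192
(97+7√192)^3 = 3650401 + 263445√192
(97+7√192)^4 = 708158977 + 51106972√192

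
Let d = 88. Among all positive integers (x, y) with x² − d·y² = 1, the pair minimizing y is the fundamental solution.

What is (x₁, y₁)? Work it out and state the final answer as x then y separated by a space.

[9; 2,1,1,1,2,18] for √88; ℓ=6 ⇒ convergent index 5
i=0: a=9 ⇒ p=9, q=1
…
i=2: a=1 ⇒ p=28, q=3
i=3: a=1 ⇒ p=47, q=5
i=4: a=1 ⇒ p=75, q=8
i=5: a=2 ⇒ p=197, q=21
→ (197, 21).  Check: 197²=38809, 88·21²=38808, difference 1.

197 21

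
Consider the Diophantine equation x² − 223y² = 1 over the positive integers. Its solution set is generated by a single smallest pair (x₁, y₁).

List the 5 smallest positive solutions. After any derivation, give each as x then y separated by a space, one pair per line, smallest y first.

224 15
100351 6720
44957024 3010545
20140646401 1348717440
9022964630624 604222402575

d=223: √d = [14; 1,13,1,28] (ℓ=4, even), read p_3/q_3
k=0  a_k=14  p_k/q_k = 14/1
…
k=2  a_k=13  p_k/q_k = 209/14
k=3  a_k=1  p_k/q_k = 224/15
(x₁, y₁) = (224, 15);  224² − 223·15² = 1 ✓
n=2: (224,15)∘(224,15) = (224·224+223·15·15, 224·15+15·224) = (100351,6720)
n=3: (100351,6720)∘(224,15) = (224·100351+223·15·6720, 224·6720+15·100351) = (44957024,3010545)
n=4: (44957024,3010545)∘(224,15) = (224·44957024+223·15·3010545, 224·3010545+15·44957024) = (20140646401,1348717440)
n=5: (20140646401,1348717440)∘(224,15) = (224·20140646401+223·15·1348717440, 224·1348717440+15·20140646401) = (9022964630624,604222402575)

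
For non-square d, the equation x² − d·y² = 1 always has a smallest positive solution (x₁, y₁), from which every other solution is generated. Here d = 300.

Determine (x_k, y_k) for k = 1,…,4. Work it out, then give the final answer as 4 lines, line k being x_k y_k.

1351 78
3650401 210756
9863382151 569462634
26650854921601 1538687826312

[17; 3,8,3,34] for √300; ℓ=4 ⇒ convergent index 3
a_0=17:  p_0=17·1+0=17,  q_0=17·0+1=1
a_1=3:  p_1=3·17+1=52,  q_1=3·1+0=3
a_2=8:  p_2=8·52+17=433,  q_2=8·3+1=25
a_3=3:  p_3=3·433+52=1351,  q_3=3·25+3=78
(x₁, y₁) = (1351, 78);  1351² − 300·78² = 1 ✓
k=2:  x_2 = 1351·1351+300·78·78 = 3650401,  y_2 = 1351·78+78·1351 = 210756
k=3:  x_3 = 1351·3650401+300·78·210756 = 9863382151,  y_3 = 1351·210756+78·3650401 = 569462634
k=4:  x_4 = 1351·9863382151+300·78·569462634 = 26650854921601,  y_4 = 1351·569462634+78·9863382151 = 1538687826312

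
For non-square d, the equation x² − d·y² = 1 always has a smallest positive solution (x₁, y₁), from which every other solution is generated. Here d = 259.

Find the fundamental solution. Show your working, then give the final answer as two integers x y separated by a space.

√259 → a₀=16, period (10,1,2,3,4,3,2,1,10,32); ℓ=10 even so k=9
i=0: a=16 ⇒ p=16, q=1
…
i=4: a=3 ⇒ p=1722, q=107
i=5: a=4 ⇒ p=7403, q=460
i=6: a=3 ⇒ p=23931, q=1487
…
i=8: a=1 ⇒ p=79196, q=4921
i=9: a=10 ⇒ p=847225, q=52644
(x₁, y₁) = (847225, 52644);  847225² − 259·52644² = 1 ✓

847225 52644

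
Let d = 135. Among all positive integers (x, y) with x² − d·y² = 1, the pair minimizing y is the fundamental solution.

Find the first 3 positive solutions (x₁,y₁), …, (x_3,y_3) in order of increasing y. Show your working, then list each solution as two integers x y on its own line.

244 21
119071 10248
58106404 5001003

√135 = [11; 1,1,1,1,1,1,1,22, …], period ℓ=8 (even) → k=7
i=0: a=11 ⇒ p=11, q=1
i=1: a=1 ⇒ p=12, q=1
i=2: a=1 ⇒ p=23, q=2
i=3: a=1 ⇒ p=35, q=3
…
i=5: a=1 ⇒ p=93, q=8
i=6: a=1 ⇒ p=151, q=13
i=7: a=1 ⇒ p=244, q=21
→ (244, 21).  Check: 244²=59536, 135·21²=59535, difference 1.
(244+21√135)^2 = 119071 + 10248√135
(244+21√135)^3 = 58106404 + 5001003√135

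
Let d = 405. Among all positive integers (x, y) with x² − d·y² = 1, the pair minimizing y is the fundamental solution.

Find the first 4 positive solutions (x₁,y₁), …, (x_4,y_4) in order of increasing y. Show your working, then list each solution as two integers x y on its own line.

161 8
51841 2576
16692641 829464
5374978561 267084832

d=405: √d = [20; 8,40] (ℓ=2, even), read p_1/q_1
a_0=20:  p_0=20·1+0=20,  q_0=20·0+1=1
a_1=8:  p_1=8·20+1=161,  q_1=8·1+0=8
fundamental: x₁=161, y₁=8  (since 25921 − 405·64 = 1)
(x_2, y_2) = (161·161 + 405·8·8, 161·8 + 8·161) = (51841, 2576)
(x_3, y_3) = (161·51841 + 405·8·2576, 161·2576 + 8·51841) = (16692641, 829464)
(x_4, y_4) = (161·16692641 + 405·8·829464, 161·829464 + 8·16692641) = (5374978561, 267084832)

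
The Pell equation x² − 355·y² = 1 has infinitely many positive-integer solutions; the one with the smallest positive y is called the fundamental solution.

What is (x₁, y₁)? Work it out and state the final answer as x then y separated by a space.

954809 50676

[18; 1,5,3,3,1,6,1,3,3,5,1,36] for √355; ℓ=12 ⇒ convergent index 11
i=0: a=18 ⇒ p=18, q=1
…
i=2: a=5 ⇒ p=113, q=6
i=3: a=3 ⇒ p=358, q=19
i=4: a=3 ⇒ p=1187, q=63
i=5: a=1 ⇒ p=1545, q=82
i=6: a=6 ⇒ p=10457, q=555
…
i=10: a=5 ⇒ p=803418, q=42641
i=11: a=1 ⇒ p=954809, q=50676
fundamental: x₁=954809, y₁=50676  (since 911660226481 − 355·2568056976 = 1)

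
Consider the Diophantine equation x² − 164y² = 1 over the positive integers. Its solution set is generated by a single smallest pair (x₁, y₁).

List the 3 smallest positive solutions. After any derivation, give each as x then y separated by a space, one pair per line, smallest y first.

√164 = [12; 1,4,6,4,1,24, …], period ℓ=6 (even) → k=5
i=0: a=12 ⇒ p=12, q=1
…
i=4: a=4 ⇒ p=1652, q=129
i=5: a=1 ⇒ p=2049, q=160
(x₁, y₁) = (2049, 160);  2049² − 164·160² = 1 ✓
n=2: (2049,160)∘(2049,160) = (2049·2049+164·160·160, 2049·160+160·2049) = (8396801,655680)
n=3: (8396801,655680)∘(2049,160) = (2049·8396801+164·160·655680, 2049·655680+160·8396801) = (34410088449,2686976480)

2049 160
8396801 655680
34410088449 2686976480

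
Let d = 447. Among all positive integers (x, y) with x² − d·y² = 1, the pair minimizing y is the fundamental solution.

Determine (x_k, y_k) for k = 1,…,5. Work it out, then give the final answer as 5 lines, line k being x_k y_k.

148 7
43807 2072
12966724 613305
3838106497 181536208
1136066556388 53734104263

[21; 7,42] for √447; ℓ=2 ⇒ convergent index 1
a_0=21:  p_0=21·1+0=21,  q_0=21·0+1=1
a_1=7:  p_1=7·21+1=148,  q_1=7·1+0=7
fundamental: x₁=148, y₁=7  (since 21904 − 447·49 = 1)
(148+7√447)^2 = 43807 + 2072√447
(148+7√447)^3 = 12966724 + 613305√447
(148+7√447)^4 = 3838106497 + 181536208√447
(148+7√447)^5 = 1136066556388 + 53734104263√447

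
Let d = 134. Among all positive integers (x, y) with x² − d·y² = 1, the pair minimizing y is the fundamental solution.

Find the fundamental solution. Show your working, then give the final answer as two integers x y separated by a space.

145925 12606

[11; 1,1,2,1,3,…,1,1,22] for √134; ℓ=14 ⇒ convergent index 13
step 0: (11, 1)  from 11·(1,0) + (0,1)
step 1: (12, 1)  from 1·(11,1) + (1,0)
step 2: (23, 2)  from 1·(12,1) + (11,1)
…
step 4: (81, 7)  from 1·(58,5) + (23,2)
…
step 6: (382, 33)  from 1·(301,26) + (81,7)
step 7: (4121, 356)  from 10·(382,33) + (301,26)
…
step 9: (17630, 1523)  from 3·(4503,389) + (4121,356)
step 10: (22133, 1912)  from 1·(17630,1523) + (4503,389)
step 11: (61896, 5347)  from 2·(22133,1912) + (17630,1523)
step 12: (84029, 7259)  from 1·(61896,5347) + (22133,1912)
step 13: (145925, 12606)  from 1·(84029,7259) + (61896,5347)
(x₁, y₁) = (145925, 12606);  145925² − 134·12606² = 1 ✓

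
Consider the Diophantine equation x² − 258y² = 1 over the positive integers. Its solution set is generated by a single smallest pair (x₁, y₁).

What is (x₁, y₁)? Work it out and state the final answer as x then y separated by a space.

257 16

√258 → a₀=16, period (16,32); ℓ=2 even so k=1
a_0=16:  p_0=16·1+0=16,  q_0=16·0+1=1
a_1=16:  p_1=16·16+1=257,  q_1=16·1+0=16
fundamental: x₁=257, y₁=16  (since 66049 − 258·256 = 1)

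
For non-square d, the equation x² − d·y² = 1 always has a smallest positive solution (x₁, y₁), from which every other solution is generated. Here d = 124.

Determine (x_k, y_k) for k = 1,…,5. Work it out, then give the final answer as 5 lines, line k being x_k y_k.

4620799 414960
42703566796801 3834893506080
394649197502177907199 35440544156001500880
3647189234337689639247667201 327527261991011323636100160
33705856733676329245494460531519999 3026875289361570825948579964954800

√124 → a₀=11, period (7,2,1,1,1,…,2,7,22); ℓ=16 even so k=15
a_0=11:  p_0=11·1+0=11,  q_0=11·0+1=1
a_1=7:  p_1=7·11+1=78,  q_1=7·1+0=7
a_2=2:  p_2=2·78+11=167,  q_2=2·7+1=15
…
a_4=1:  p_4=1·245+167=412,  q_4=1·22+15=37
a_5=1:  p_5=1·412+245=657,  q_5=1·37+22=59
…
a_7=1:  p_7=1·2383+657=3040,  q_7=1·214+59=273
a_8=4:  p_8=4·3040+2383=14543,  q_8=4·273+214=1306
…
a_11=1:  p_11=1·67292+17583=84875,  q_11=1·6043+1579=7622
…
a_13=1:  p_13=1·152167+84875=237042,  q_13=1·13665+7622=21287
a_14=2:  p_14=2·237042+152167=626251,  q_14=2·21287+13665=56239
a_15=7:  p_15=7·626251+237042=4620799,  q_15=7·56239+21287=414960
(x₁, y₁) = (4620799, 414960);  4620799² − 124·414960² = 1 ✓
(x_2, y_2) = (4620799·4620799 + 124·414960·414960, 4620799·414960 + 414960·4620799) = (42703566796801, 3834893506080)
(x_3, y_3) = (4620799·42703566796801 + 124·414960·3834893506080, 4620799·3834893506080 + 414960·42703566796801) = (394649197502177907199, 35440544156001500880)
(x_4, y_4) = (4620799·394649197502177907199 + 124·414960·35440544156001500880, 4620799·35440544156001500880 + 414960·394649197502177907199) = (3647189234337689639247667201, 327527261991011323636100160)
(x_5, y_5) = (4620799·3647189234337689639247667201 + 124·414960·327527261991011323636100160, 4620799·327527261991011323636100160 + 414960·3647189234337689639247667201) = (33705856733676329245494460531519999, 3026875289361570825948579964954800)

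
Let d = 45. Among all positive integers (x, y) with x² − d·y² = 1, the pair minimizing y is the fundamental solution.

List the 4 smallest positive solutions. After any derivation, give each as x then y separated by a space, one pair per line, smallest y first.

161 24
51841 7728
16692641 2488392
5374978561 801254496

d=45: √d = [6; 1,2,2,2,1,12] (ℓ=6, even), read p_5/q_5
k=0  a_k=6  p_k/q_k = 6/1
k=1  a_k=1  p_k/q_k = 7/1
…
k=4  a_k=2  p_k/q_k = 114/17
k=5  a_k=1  p_k/q_k = 161/24
fundamental: x₁=161, y₁=24  (since 25921 − 45·576 = 1)
(161+24√45)^2 = 51841 + 7728√45
(161+24√45)^3 = 16692641 + 2488392√45
(161+24√45)^4 = 5374978561 + 801254496√45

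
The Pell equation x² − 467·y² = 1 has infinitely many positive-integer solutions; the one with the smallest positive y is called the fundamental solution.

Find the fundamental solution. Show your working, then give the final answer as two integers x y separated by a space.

1625626 75225

√467 → a₀=21, period (1,1,1,1,3,…,1,1,42); ℓ=14 even so k=13
i=0: a=21 ⇒ p=21, q=1
i=1: a=1 ⇒ p=22, q=1
i=2: a=1 ⇒ p=43, q=2
…
i=4: a=1 ⇒ p=108, q=5
i=5: a=3 ⇒ p=389, q=18
i=6: a=3 ⇒ p=1275, q=59
i=7: a=21 ⇒ p=27164, q=1257
i=8: a=3 ⇒ p=82767, q=3830
i=9: a=3 ⇒ p=275465, q=12747
…
i=12: a=1 ⇒ p=991929, q=45901
i=13: a=1 ⇒ p=1625626, q=75225
fundamental: x₁=1625626, y₁=75225  (since 2642659891876 − 467·5658800625 = 1)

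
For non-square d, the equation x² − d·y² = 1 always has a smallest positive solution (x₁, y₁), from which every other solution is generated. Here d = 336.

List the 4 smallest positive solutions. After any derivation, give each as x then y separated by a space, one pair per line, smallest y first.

√336 = [18; 3,36, …], period ℓ=2 (even) → k=1
a_0=18:  p_0=18·1+0=18,  q_0=18·0+1=1
a_1=3:  p_1=3·18+1=55,  q_1=3·1+0=3
fundamental: x₁=55, y₁=3  (since 3025 − 336·9 = 1)
n=2: (55,3)∘(55,3) = (55·55+336·3·3, 55·3+3·55) = (6049,330)
n=3: (6049,330)∘(55,3) = (55·6049+336·3·330, 55·330+3·6049) = (665335,36297)
n=4: (665335,36297)∘(55,3) = (55·665335+336·3·36297, 55·36297+3·665335) = (73180801,3992340)

55 3
6049 330
665335 36297
73180801 3992340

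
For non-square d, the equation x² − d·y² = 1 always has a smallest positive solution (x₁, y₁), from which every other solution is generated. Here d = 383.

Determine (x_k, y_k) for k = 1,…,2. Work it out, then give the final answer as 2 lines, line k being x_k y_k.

18768 959
704475647 35997024

√383 = [19; 1,1,3,19,3,1,1,38, …], period ℓ=8 (even) → k=7
k=0  a_k=19  p_k/q_k = 19/1
k=1  a_k=1  p_k/q_k = 20/1
k=2  a_k=1  p_k/q_k = 39/2
…
k=6  a_k=1  p_k/q_k = 10705/547
k=7  a_k=1  p_k/q_k = 18768/959
(x₁, y₁) = (18768, 959);  18768² − 383·959² = 1 ✓
k=2:  x_2 = 18768·18768+383·959·959 = 704475647,  y_2 = 18768·959+959·18768 = 35997024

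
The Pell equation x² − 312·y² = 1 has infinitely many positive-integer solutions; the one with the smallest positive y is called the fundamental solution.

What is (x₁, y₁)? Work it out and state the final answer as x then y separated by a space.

√312 → a₀=17, period (1,1,1,34); ℓ=4 even so k=3
k=0  a_k=17  p_k/q_k = 17/1
k=1  a_k=1  p_k/q_k = 18/1
k=2  a_k=1  p_k/q_k = 35/2
k=3  a_k=1  p_k/q_k = 53/3
fundamental: x₁=53, y₁=3  (since 2809 − 312·9 = 1)

53 3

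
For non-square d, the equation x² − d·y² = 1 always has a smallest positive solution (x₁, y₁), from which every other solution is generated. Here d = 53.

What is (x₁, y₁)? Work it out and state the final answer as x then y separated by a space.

66249 9100

[7; 3,1,1,3,14] for √53; ℓ=5 ⇒ convergent index 9
step 0: (7, 1)  from 7·(1,0) + (0,1)
…
step 4: (182, 25)  from 3·(51,7) + (29,4)
…
step 6: (7979, 1096)  from 3·(2599,357) + (182,25)
…
step 8: (18557, 2549)  from 1·(10578,1453) + (7979,1096)
step 9: (66249, 9100)  from 3·(18557,2549) + (10578,1453)
(x₁, y₁) = (66249, 9100);  66249² − 53·9100² = 1 ✓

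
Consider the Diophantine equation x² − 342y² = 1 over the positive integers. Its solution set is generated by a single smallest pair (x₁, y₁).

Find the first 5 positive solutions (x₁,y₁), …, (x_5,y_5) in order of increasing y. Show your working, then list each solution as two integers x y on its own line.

37 2
2737 148
202501 10950
14982337 810152
1108490437 59940298

d=342: √d = [18; 2,36] (ℓ=2, even), read p_1/q_1
step 0: (18, 1)  from 18·(1,0) + (0,1)
step 1: (37, 2)  from 2·(18,1) + (1,0)
fundamental: x₁=37, y₁=2  (since 1369 − 342·4 = 1)
(37+2√342)^2 = 2737 + 148√342
(37+2√342)^3 = 202501 + 10950√342
(37+2√342)^4 = 14982337 + 810152√342
(37+2√342)^5 = 1108490437 + 59940298√342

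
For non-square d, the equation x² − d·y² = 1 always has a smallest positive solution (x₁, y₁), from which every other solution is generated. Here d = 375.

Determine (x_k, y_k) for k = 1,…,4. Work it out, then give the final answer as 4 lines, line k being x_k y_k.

√375 → a₀=19, period (2,1,2,1,5,1,2,1,2,38); ℓ=10 even so k=9
step 0: (19, 1)  from 19·(1,0) + (0,1)
step 1: (39, 2)  from 2·(19,1) + (1,0)
step 2: (58, 3)  from 1·(39,2) + (19,1)
step 3: (155, 8)  from 2·(58,3) + (39,2)
step 4: (213, 11)  from 1·(155,8) + (58,3)
…
step 6: (1433, 74)  from 1·(1220,63) + (213,11)
step 7: (4086, 211)  from 2·(1433,74) + (1220,63)
step 8: (5519, 285)  from 1·(4086,211) + (1433,74)
step 9: (15124, 781)  from 2·(5519,285) + (4086,211)
(x₁, y₁) = (15124, 781);  15124² − 375·781² = 1 ✓
(x_2, y_2) = (15124·15124 + 375·781·781, 15124·781 + 781·15124) = (457470751, 23623688)
(x_3, y_3) = (15124·457470751 + 375·781·23623688, 15124·23623688 + 781·457470751) = (13837575261124, 714569313843)
(x_4, y_4) = (15124·13837575261124 + 375·781·714569313843, 15124·714569313843 + 781·13837575261124) = (418558976041008001, 21614292581499376)

15124 781
457470751 23623688
13837575261124 714569313843
418558976041008001 21614292581499376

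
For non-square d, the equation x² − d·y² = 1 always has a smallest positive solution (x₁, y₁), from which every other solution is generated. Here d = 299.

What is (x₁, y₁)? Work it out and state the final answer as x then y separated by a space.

d=299: √d = [17; 3,2,3,34] (ℓ=4, even), read p_3/q_3
k=0  a_k=17  p_k/q_k = 17/1
k=1  a_k=3  p_k/q_k = 52/3
k=2  a_k=2  p_k/q_k = 121/7
k=3  a_k=3  p_k/q_k = 415/24
→ (415, 24).  Check: 415²=172225, 299·24²=172224, difference 1.

415 24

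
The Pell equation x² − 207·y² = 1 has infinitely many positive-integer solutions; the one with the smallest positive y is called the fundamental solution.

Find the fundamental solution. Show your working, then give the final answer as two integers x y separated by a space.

[14; 2,1,1,2,1,1,2,28] for √207; ℓ=8 ⇒ convergent index 7
step 0: (14, 1)  from 14·(1,0) + (0,1)
…
step 3: (72, 5)  from 1·(43,3) + (29,2)
step 4: (187, 13)  from 2·(72,5) + (43,3)
…
step 6: (446, 31)  from 1·(259,18) + (187,13)
step 7: (1151, 80)  from 2·(446,31) + (259,18)
(x₁, y₁) = (1151, 80);  1151² − 207·80² = 1 ✓

1151 80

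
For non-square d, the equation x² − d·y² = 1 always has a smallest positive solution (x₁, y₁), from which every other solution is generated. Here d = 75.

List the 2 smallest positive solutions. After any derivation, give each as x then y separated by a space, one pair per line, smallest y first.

√75 → a₀=8, period (1,1,1,16); ℓ=4 even so k=3
step 0: (8, 1)  from 8·(1,0) + (0,1)
step 1: (9, 1)  from 1·(8,1) + (1,0)
step 2: (17, 2)  from 1·(9,1) + (8,1)
step 3: (26, 3)  from 1·(17,2) + (9,1)
(x₁, y₁) = (26, 3);  26² − 75·3² = 1 ✓
(26+3√75)^2 = 1351 + 156√75

26 3
1351 156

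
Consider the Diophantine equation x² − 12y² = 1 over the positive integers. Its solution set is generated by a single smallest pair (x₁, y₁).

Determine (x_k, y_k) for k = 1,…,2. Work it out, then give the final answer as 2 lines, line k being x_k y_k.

7 2
97 28

d=12: √d = [3; 2,6] (ℓ=2, even), read p_1/q_1
a_0=3:  p_0=3·1+0=3,  q_0=3·0+1=1
a_1=2:  p_1=2·3+1=7,  q_1=2·1+0=2
(x₁, y₁) = (7, 2);  7² − 12·2² = 1 ✓
(7+2√12)^2 = 97 + 28√12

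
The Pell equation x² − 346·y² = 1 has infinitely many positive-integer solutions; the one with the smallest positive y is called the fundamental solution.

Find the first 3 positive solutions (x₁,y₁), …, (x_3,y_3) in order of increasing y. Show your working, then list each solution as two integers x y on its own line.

√346 = [18; 1,1,1,1,36, …], period ℓ=5 (odd) → k=9
i=0: a=18 ⇒ p=18, q=1
i=1: a=1 ⇒ p=19, q=1
i=2: a=1 ⇒ p=37, q=2
i=3: a=1 ⇒ p=56, q=3
i=4: a=1 ⇒ p=93, q=5
i=5: a=36 ⇒ p=3404, q=183
i=6: a=1 ⇒ p=3497, q=188
…
i=8: a=1 ⇒ p=10398, q=559
i=9: a=1 ⇒ p=17299, q=930
(x₁, y₁) = (17299, 930);  17299² − 346·930² = 1 ✓
n=2: (17299,930)∘(17299,930) = (17299·17299+346·930·930, 17299·930+930·17299) = (598510801,32176140)
n=3: (598510801,32176140)∘(17299,930) = (17299·598510801+346·930·32176140, 17299·32176140+930·598510801) = (20707276675699,1113230090790)

17299 930
598510801 32176140
20707276675699 1113230090790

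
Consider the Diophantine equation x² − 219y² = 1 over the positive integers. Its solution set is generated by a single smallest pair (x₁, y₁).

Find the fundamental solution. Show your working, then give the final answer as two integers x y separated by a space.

√219 = [14; 1,3,1,28, …], period ℓ=4 (even) → k=3
i=0: a=14 ⇒ p=14, q=1
…
i=2: a=3 ⇒ p=59, q=4
i=3: a=1 ⇒ p=74, q=5
(x₁, y₁) = (74, 5);  74² − 219·5² = 1 ✓

74 5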